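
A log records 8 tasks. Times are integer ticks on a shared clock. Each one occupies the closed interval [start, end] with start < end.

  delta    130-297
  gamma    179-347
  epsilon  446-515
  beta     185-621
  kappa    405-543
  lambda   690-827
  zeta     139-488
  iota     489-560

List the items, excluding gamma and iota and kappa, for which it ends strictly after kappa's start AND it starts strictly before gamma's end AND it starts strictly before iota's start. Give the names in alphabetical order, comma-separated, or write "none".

beta, zeta

Conditions: its end is strictly after kappa's start (X.end > 405) AND its start is strictly before gamma's end (X.start < 347) AND its start is strictly before iota's start (X.start < 489).
beta: end 621 > 405? ✓; start 185 < 347? ✓; start 185 < 489? ✓ → yes.
delta: end 297 > 405? ✗; start 130 < 347? ✓; start 130 < 489? ✓ → no.
epsilon: end 515 > 405? ✓; start 446 < 347? ✗; start 446 < 489? ✓ → no.
lambda: end 827 > 405? ✓; start 690 < 347? ✗; start 690 < 489? ✗ → no.
zeta: end 488 > 405? ✓; start 139 < 347? ✓; start 139 < 489? ✓ → yes.
Result: beta, zeta.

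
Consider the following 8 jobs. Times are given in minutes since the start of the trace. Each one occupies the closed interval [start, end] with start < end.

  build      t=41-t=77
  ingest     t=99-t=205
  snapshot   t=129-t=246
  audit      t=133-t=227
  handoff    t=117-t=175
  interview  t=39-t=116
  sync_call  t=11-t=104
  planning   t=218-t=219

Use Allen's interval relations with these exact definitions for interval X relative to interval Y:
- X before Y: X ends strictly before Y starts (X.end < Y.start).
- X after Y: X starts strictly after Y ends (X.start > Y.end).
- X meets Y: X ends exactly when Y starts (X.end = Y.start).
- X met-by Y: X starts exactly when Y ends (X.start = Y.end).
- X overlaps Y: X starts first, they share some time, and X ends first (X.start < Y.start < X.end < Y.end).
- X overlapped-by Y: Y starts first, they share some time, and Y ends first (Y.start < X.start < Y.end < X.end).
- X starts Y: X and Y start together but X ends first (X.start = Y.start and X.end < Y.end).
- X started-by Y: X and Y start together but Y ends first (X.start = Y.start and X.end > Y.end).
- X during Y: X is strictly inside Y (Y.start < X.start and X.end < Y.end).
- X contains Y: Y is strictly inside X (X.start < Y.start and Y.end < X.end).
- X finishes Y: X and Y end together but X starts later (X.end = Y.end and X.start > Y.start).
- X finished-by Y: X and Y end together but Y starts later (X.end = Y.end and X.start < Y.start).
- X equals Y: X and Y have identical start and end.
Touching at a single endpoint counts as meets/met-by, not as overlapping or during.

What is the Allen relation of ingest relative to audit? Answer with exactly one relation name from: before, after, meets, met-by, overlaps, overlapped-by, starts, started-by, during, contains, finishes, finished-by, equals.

overlaps

ingest = [t=99, t=205]; audit = [t=133, t=227].
Compare endpoints: ingest.start < audit.start, ingest.start < audit.end, ingest.end > audit.start, ingest.end < audit.end.
That pattern is 'overlaps'.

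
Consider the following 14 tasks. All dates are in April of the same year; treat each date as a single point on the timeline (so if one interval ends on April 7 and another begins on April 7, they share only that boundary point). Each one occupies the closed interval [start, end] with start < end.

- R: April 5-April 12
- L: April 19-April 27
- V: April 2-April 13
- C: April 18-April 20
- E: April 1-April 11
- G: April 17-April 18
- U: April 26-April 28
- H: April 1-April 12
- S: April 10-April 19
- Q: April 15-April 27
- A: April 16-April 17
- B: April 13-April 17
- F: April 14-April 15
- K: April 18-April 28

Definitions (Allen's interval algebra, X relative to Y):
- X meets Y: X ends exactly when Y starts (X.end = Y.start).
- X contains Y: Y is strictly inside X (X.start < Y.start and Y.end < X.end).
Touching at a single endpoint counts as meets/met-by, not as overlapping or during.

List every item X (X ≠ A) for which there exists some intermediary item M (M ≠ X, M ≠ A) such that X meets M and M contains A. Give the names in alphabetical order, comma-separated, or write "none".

Target A = [April 16, April 17].
Intermediaries M with M contains A: Q, S.
Via Q — items with X meets Q: F.
Via S — items with X meets S: none.
Union: F.

F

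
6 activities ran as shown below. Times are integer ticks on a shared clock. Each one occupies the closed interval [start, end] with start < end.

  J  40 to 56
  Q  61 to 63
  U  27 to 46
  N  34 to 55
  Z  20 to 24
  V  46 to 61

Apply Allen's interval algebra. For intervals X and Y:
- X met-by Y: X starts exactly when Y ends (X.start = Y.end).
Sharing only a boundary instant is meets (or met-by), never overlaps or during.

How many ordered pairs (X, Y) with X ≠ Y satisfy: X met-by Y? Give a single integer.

Checking all 30 ordered pairs for relation 'met-by'; matching pairs in alphabetical order:
(Q, V): Q met-by V ✓
(V, U): V met-by U ✓
Count: 2.

2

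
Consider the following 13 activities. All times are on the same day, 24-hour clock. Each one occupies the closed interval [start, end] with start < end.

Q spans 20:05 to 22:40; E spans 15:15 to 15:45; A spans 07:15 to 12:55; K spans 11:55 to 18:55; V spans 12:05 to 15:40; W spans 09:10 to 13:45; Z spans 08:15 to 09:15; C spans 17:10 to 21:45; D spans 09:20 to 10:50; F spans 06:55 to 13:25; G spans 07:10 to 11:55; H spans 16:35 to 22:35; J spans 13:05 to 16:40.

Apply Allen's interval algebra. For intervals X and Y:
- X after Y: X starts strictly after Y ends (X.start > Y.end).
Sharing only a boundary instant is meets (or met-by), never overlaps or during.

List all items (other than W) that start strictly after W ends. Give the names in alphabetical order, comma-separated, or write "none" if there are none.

C, E, H, Q

Target W = [09:10, 13:45].
A [07:15, 12:55] → overlaps → no.
C [17:10, 21:45] → after → yes.
D [09:20, 10:50] → during → no.
E [15:15, 15:45] → after → yes.
F [06:55, 13:25] → overlaps → no.
G [07:10, 11:55] → overlaps → no.
H [16:35, 22:35] → after → yes.
J [13:05, 16:40] → overlapped-by → no.
K [11:55, 18:55] → overlapped-by → no.
Q [20:05, 22:40] → after → yes.
V [12:05, 15:40] → overlapped-by → no.
Z [08:15, 09:15] → overlaps → no.
Result: C, E, H, Q.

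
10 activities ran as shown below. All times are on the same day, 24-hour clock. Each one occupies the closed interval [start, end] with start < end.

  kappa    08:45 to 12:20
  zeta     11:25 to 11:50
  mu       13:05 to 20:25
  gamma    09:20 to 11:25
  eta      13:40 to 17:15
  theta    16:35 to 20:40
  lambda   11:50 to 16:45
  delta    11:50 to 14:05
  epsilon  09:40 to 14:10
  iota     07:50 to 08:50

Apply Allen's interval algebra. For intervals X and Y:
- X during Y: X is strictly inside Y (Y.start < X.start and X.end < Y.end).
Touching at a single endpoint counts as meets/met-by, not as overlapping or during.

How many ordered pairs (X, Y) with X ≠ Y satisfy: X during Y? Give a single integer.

Checking all 90 ordered pairs for relation 'during'; matching pairs in alphabetical order:
(delta, epsilon): delta during epsilon ✓
(eta, mu): eta during mu ✓
(gamma, kappa): gamma during kappa ✓
(zeta, epsilon): zeta during epsilon ✓
(zeta, kappa): zeta during kappa ✓
Count: 5.

5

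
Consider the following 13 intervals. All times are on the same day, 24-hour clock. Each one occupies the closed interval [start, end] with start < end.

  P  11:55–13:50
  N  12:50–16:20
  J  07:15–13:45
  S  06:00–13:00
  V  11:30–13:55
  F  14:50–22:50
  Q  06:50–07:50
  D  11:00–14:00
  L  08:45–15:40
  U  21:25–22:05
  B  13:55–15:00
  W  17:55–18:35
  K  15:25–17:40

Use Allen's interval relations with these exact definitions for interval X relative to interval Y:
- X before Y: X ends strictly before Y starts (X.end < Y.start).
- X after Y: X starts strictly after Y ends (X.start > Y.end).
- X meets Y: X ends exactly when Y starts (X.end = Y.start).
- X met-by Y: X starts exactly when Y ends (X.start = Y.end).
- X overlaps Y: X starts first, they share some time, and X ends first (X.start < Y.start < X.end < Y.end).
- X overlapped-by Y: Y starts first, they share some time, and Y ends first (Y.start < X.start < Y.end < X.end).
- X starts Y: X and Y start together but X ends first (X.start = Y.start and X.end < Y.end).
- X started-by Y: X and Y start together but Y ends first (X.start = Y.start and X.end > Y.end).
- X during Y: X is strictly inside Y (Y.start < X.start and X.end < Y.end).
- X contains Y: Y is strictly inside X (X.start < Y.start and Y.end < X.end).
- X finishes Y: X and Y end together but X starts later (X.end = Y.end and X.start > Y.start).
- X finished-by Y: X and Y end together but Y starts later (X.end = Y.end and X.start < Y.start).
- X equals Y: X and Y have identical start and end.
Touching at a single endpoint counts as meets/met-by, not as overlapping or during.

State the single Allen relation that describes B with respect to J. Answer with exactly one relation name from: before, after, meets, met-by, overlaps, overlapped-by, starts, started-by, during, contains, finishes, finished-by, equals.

after

B = [13:55, 15:00]; J = [07:15, 13:45].
Compare endpoints: B.start > J.start, B.start > J.end, B.end > J.start, B.end > J.end.
That pattern is 'after'.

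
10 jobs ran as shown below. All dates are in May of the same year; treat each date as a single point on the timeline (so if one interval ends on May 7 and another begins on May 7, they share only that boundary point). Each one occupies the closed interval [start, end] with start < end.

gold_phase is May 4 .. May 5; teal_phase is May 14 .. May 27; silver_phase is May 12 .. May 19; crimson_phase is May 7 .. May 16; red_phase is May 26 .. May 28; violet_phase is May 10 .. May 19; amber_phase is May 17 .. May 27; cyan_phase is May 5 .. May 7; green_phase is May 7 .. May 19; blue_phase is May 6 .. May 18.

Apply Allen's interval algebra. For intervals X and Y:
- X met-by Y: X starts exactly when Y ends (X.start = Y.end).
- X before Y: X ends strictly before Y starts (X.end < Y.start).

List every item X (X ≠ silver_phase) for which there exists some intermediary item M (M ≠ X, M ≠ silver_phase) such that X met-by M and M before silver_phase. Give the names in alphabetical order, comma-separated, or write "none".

Target silver_phase = [May 12, May 19].
Intermediaries M with M before silver_phase: cyan_phase, gold_phase.
Via cyan_phase — items with X met-by cyan_phase: crimson_phase, green_phase.
Via gold_phase — items with X met-by gold_phase: cyan_phase.
Union: crimson_phase, cyan_phase, green_phase.

crimson_phase, cyan_phase, green_phase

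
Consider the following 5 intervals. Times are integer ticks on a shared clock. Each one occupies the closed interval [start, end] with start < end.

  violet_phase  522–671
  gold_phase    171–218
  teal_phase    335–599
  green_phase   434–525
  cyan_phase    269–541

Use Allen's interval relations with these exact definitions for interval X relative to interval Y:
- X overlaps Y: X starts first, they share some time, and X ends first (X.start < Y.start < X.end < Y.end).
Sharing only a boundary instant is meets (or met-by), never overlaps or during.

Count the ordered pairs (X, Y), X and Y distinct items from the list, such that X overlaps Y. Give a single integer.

Checking all 20 ordered pairs for relation 'overlaps'; matching pairs in alphabetical order:
(cyan_phase, teal_phase): cyan_phase overlaps teal_phase ✓
(cyan_phase, violet_phase): cyan_phase overlaps violet_phase ✓
(green_phase, violet_phase): green_phase overlaps violet_phase ✓
(teal_phase, violet_phase): teal_phase overlaps violet_phase ✓
Count: 4.

4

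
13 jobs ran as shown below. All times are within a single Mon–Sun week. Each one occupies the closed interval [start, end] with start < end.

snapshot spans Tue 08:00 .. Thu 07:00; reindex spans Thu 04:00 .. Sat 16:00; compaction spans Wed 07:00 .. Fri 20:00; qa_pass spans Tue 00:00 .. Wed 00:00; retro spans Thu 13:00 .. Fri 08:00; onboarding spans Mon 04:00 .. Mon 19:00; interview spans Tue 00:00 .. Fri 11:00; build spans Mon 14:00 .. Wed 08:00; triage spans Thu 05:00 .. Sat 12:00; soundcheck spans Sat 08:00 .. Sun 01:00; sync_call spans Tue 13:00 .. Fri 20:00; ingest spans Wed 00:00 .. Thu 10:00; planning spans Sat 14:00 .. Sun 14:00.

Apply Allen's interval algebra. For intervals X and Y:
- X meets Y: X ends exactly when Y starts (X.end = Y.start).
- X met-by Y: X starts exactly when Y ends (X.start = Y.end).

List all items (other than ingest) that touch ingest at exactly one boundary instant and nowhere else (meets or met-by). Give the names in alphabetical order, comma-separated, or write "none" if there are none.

Target ingest = [Wed 00:00, Thu 10:00].
build [Mon 14:00, Wed 08:00] → overlaps → no.
compaction [Wed 07:00, Fri 20:00] → overlapped-by → no.
interview [Tue 00:00, Fri 11:00] → contains → no.
onboarding [Mon 04:00, Mon 19:00] → before → no.
planning [Sat 14:00, Sun 14:00] → after → no.
qa_pass [Tue 00:00, Wed 00:00] → meets → yes.
reindex [Thu 04:00, Sat 16:00] → overlapped-by → no.
retro [Thu 13:00, Fri 08:00] → after → no.
snapshot [Tue 08:00, Thu 07:00] → overlaps → no.
soundcheck [Sat 08:00, Sun 01:00] → after → no.
sync_call [Tue 13:00, Fri 20:00] → contains → no.
triage [Thu 05:00, Sat 12:00] → overlapped-by → no.
Result: qa_pass.

qa_pass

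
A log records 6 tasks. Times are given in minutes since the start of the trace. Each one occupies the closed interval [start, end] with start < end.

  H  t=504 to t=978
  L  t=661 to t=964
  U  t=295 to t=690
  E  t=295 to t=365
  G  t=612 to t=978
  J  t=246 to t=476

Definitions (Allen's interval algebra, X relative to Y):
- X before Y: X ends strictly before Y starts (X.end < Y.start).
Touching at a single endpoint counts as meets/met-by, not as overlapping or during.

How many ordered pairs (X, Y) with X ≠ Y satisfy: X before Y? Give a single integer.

6

Checking all 30 ordered pairs for relation 'before'; matching pairs in alphabetical order:
(E, G): E before G ✓
(E, H): E before H ✓
(E, L): E before L ✓
(J, G): J before G ✓
(J, H): J before H ✓
(J, L): J before L ✓
Count: 6.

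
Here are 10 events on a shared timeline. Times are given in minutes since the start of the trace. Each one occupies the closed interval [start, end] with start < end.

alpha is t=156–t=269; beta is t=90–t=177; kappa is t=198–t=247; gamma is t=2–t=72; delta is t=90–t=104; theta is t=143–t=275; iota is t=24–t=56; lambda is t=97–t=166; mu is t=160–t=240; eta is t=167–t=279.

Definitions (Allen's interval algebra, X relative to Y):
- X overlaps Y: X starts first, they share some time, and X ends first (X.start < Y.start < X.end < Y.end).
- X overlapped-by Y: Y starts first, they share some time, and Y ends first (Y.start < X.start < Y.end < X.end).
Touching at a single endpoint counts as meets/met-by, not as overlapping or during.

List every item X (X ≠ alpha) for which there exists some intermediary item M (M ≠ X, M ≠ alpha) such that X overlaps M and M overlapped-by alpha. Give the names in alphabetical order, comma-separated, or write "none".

Target alpha = [t=156, t=269].
Intermediaries M with M overlapped-by alpha: eta.
Via eta — items with X overlaps eta: beta, mu, theta.
Union: beta, mu, theta.

beta, mu, theta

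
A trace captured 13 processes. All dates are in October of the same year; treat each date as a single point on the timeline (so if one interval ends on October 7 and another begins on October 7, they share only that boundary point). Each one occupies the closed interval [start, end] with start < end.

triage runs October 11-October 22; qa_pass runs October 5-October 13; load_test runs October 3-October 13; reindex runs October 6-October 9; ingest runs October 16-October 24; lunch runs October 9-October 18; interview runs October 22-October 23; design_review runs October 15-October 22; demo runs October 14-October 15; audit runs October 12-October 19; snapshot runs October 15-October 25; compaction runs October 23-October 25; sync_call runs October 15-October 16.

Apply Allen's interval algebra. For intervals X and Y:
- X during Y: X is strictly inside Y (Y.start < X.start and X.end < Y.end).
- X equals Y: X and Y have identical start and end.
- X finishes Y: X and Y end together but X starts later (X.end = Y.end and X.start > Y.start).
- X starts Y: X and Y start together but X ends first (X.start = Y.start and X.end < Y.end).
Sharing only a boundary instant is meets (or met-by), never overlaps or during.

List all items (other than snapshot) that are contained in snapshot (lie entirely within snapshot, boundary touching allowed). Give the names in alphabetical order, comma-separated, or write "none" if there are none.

compaction, design_review, ingest, interview, sync_call

Target snapshot = [October 15, October 25].
audit [October 12, October 19] → overlaps → no.
compaction [October 23, October 25] → finishes → yes.
demo [October 14, October 15] → meets → no.
design_review [October 15, October 22] → starts → yes.
ingest [October 16, October 24] → during → yes.
interview [October 22, October 23] → during → yes.
load_test [October 3, October 13] → before → no.
lunch [October 9, October 18] → overlaps → no.
qa_pass [October 5, October 13] → before → no.
reindex [October 6, October 9] → before → no.
sync_call [October 15, October 16] → starts → yes.
triage [October 11, October 22] → overlaps → no.
Result: compaction, design_review, ingest, interview, sync_call.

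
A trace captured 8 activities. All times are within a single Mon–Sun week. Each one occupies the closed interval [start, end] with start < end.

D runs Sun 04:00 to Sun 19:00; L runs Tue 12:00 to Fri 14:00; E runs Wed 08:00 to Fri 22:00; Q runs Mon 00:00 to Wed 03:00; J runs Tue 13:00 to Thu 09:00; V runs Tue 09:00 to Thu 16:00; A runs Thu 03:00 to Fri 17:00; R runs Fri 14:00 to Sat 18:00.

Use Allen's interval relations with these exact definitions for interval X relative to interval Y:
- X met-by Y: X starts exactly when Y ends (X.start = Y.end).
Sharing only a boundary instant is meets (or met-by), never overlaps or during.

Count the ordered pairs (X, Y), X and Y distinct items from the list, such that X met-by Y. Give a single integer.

Checking all 56 ordered pairs for relation 'met-by'; matching pairs in alphabetical order:
(R, L): R met-by L ✓
Count: 1.

1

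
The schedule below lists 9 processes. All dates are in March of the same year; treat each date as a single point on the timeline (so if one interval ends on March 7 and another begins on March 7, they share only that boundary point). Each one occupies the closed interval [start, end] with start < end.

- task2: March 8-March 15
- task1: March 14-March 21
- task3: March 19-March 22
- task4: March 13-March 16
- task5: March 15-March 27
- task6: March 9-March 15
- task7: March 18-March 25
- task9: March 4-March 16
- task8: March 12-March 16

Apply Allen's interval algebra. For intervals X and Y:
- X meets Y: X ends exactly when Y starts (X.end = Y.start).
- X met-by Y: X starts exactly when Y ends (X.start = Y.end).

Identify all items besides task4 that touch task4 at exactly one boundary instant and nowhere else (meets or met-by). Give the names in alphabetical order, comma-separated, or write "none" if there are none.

Target task4 = [March 13, March 16].
task1 [March 14, March 21] → overlapped-by → no.
task2 [March 8, March 15] → overlaps → no.
task3 [March 19, March 22] → after → no.
task5 [March 15, March 27] → overlapped-by → no.
task6 [March 9, March 15] → overlaps → no.
task7 [March 18, March 25] → after → no.
task8 [March 12, March 16] → finished-by → no.
task9 [March 4, March 16] → finished-by → no.
Result: none.

none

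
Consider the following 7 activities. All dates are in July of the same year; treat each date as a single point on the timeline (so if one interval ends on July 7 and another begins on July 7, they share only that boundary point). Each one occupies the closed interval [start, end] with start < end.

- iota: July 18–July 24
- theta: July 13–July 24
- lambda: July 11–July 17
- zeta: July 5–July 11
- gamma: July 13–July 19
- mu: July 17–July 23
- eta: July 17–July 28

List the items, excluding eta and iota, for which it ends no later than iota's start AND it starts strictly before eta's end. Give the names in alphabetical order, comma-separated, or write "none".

lambda, zeta

Conditions: its end is no later than iota's start (X.end <= July 18) AND its start is strictly before eta's end (X.start < July 28).
gamma: end July 19 <= July 18? ✗; start July 13 < July 28? ✓ → no.
lambda: end July 17 <= July 18? ✓; start July 11 < July 28? ✓ → yes.
mu: end July 23 <= July 18? ✗; start July 17 < July 28? ✓ → no.
theta: end July 24 <= July 18? ✗; start July 13 < July 28? ✓ → no.
zeta: end July 11 <= July 18? ✓; start July 5 < July 28? ✓ → yes.
Result: lambda, zeta.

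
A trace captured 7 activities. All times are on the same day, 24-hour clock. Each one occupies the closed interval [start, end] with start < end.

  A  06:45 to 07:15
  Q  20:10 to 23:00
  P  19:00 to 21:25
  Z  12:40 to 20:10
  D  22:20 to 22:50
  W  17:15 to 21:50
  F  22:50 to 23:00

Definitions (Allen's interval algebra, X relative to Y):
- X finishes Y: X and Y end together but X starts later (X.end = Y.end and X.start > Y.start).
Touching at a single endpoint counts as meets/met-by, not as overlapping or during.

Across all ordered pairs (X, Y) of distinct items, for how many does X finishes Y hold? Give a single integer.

Checking all 42 ordered pairs for relation 'finishes'; matching pairs in alphabetical order:
(F, Q): F finishes Q ✓
Count: 1.

1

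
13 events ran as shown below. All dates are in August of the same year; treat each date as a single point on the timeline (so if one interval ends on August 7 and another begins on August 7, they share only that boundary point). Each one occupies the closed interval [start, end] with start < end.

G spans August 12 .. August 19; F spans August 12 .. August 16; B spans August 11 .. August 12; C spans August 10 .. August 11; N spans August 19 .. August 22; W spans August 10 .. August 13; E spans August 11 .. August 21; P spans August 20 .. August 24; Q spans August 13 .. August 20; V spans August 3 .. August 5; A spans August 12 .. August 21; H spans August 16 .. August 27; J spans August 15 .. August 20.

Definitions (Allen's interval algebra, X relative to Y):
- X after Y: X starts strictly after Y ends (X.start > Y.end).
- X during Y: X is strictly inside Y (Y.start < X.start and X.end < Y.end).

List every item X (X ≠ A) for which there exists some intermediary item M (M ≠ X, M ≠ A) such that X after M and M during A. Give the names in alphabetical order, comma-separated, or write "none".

Target A = [August 12, August 21].
Intermediaries M with M during A: J, Q.
Via J — items with X after J: none.
Via Q — items with X after Q: none.
Union: none.

none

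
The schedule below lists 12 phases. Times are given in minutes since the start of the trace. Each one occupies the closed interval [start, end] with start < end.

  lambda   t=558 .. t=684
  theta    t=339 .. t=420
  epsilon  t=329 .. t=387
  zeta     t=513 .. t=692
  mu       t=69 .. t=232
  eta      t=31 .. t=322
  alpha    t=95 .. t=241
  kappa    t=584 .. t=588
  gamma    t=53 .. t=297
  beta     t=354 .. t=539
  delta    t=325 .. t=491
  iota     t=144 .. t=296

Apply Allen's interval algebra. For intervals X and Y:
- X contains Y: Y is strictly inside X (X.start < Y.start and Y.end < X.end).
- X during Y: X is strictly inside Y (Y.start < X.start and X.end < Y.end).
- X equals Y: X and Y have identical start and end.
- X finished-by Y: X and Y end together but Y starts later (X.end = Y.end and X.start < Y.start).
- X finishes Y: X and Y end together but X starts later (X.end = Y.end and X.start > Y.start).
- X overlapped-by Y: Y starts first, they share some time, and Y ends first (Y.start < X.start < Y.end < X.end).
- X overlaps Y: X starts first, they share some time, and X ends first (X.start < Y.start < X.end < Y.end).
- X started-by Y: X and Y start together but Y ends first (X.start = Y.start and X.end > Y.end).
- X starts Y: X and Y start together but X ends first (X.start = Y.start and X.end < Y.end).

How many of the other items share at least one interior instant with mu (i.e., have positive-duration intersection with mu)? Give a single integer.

Target mu = [t=69, t=232].
alpha [t=95, t=241] → overlapped-by → counts.
beta [t=354, t=539] → after → no.
delta [t=325, t=491] → after → no.
epsilon [t=329, t=387] → after → no.
eta [t=31, t=322] → contains → counts.
gamma [t=53, t=297] → contains → counts.
iota [t=144, t=296] → overlapped-by → counts.
kappa [t=584, t=588] → after → no.
lambda [t=558, t=684] → after → no.
theta [t=339, t=420] → after → no.
zeta [t=513, t=692] → after → no.
Total: 4.

4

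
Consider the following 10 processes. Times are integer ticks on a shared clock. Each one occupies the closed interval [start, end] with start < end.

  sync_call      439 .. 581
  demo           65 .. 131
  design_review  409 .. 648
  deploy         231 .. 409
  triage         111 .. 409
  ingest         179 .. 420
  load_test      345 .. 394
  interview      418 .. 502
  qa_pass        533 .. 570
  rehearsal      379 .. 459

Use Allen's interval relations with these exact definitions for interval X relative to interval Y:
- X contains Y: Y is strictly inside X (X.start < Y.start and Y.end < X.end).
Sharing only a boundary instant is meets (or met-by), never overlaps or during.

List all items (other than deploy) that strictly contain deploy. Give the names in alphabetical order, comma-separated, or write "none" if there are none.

Target deploy = [231, 409].
demo [65, 131] → before → no.
design_review [409, 648] → met-by → no.
ingest [179, 420] → contains → yes.
interview [418, 502] → after → no.
load_test [345, 394] → during → no.
qa_pass [533, 570] → after → no.
rehearsal [379, 459] → overlapped-by → no.
sync_call [439, 581] → after → no.
triage [111, 409] → finished-by → no.
Result: ingest.

ingest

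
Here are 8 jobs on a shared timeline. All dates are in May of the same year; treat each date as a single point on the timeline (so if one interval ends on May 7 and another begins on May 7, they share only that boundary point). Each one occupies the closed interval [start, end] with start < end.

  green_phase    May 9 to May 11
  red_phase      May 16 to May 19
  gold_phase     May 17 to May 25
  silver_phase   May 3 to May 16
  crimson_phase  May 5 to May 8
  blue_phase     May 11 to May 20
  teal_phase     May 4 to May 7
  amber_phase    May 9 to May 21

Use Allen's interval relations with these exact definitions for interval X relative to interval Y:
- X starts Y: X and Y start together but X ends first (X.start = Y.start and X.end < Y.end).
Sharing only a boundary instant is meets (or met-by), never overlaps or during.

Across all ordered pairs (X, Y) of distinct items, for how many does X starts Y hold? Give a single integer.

1

Checking all 56 ordered pairs for relation 'starts'; matching pairs in alphabetical order:
(green_phase, amber_phase): green_phase starts amber_phase ✓
Count: 1.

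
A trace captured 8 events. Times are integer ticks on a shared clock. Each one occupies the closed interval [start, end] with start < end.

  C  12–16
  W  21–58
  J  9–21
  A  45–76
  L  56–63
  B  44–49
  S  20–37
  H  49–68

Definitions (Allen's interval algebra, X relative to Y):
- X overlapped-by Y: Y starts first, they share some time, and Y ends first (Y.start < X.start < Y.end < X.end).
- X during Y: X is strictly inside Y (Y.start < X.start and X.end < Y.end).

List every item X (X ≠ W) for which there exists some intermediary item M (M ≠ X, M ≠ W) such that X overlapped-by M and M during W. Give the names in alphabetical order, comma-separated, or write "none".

Target W = [21, 58].
Intermediaries M with M during W: B.
Via B — items with X overlapped-by B: A.
Union: A.

A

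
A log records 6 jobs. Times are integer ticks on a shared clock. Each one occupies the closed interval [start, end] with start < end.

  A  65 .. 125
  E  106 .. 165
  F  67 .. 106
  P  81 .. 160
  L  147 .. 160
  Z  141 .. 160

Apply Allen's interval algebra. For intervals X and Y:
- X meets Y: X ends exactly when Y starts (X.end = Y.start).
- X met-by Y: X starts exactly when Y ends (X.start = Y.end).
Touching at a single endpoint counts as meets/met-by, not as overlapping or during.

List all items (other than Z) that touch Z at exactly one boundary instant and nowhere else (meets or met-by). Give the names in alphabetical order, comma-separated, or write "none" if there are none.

Target Z = [141, 160].
A [65, 125] → before → no.
E [106, 165] → contains → no.
F [67, 106] → before → no.
L [147, 160] → finishes → no.
P [81, 160] → finished-by → no.
Result: none.

none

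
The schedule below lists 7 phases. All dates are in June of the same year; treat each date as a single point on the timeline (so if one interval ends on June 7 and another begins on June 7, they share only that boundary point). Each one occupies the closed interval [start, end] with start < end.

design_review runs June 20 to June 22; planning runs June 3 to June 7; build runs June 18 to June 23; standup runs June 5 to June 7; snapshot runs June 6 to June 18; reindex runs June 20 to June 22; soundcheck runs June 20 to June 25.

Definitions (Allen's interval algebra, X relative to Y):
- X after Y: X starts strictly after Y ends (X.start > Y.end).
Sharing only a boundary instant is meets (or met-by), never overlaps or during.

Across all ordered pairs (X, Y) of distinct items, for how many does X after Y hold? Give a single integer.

Checking all 42 ordered pairs for relation 'after'; matching pairs in alphabetical order:
(build, planning): build after planning ✓
(build, standup): build after standup ✓
(design_review, planning): design_review after planning ✓
(design_review, snapshot): design_review after snapshot ✓
(design_review, standup): design_review after standup ✓
(reindex, planning): reindex after planning ✓
(reindex, snapshot): reindex after snapshot ✓
(reindex, standup): reindex after standup ✓
(soundcheck, planning): soundcheck after planning ✓
(soundcheck, snapshot): soundcheck after snapshot ✓
(soundcheck, standup): soundcheck after standup ✓
Count: 11.

11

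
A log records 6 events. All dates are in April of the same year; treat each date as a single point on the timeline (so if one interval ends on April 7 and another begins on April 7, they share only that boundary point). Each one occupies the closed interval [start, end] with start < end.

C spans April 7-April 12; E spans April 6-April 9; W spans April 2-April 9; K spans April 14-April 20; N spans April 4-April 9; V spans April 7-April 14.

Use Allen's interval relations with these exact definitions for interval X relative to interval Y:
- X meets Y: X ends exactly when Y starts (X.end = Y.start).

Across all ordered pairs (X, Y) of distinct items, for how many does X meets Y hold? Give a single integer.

1

Checking all 30 ordered pairs for relation 'meets'; matching pairs in alphabetical order:
(V, K): V meets K ✓
Count: 1.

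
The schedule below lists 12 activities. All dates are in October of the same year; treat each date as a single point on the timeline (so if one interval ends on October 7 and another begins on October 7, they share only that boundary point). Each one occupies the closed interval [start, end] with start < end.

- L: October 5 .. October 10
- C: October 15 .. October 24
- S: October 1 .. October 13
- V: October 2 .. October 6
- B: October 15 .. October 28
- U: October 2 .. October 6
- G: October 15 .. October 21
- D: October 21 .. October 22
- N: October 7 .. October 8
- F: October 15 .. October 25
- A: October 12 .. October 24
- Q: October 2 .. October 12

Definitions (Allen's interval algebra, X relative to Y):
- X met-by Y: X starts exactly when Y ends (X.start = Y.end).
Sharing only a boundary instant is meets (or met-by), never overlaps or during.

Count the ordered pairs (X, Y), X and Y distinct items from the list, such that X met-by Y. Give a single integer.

Checking all 132 ordered pairs for relation 'met-by'; matching pairs in alphabetical order:
(A, Q): A met-by Q ✓
(D, G): D met-by G ✓
Count: 2.

2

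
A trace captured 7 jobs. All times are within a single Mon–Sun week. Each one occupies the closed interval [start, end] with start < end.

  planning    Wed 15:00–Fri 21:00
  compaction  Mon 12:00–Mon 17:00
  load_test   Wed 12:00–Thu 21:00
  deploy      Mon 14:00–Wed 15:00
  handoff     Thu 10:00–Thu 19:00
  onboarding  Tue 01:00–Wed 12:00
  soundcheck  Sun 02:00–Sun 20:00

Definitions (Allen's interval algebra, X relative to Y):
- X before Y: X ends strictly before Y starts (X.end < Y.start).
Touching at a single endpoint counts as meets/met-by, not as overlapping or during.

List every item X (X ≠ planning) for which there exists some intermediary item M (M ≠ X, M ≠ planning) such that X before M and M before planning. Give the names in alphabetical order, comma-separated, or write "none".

Target planning = [Wed 15:00, Fri 21:00].
Intermediaries M with M before planning: compaction, onboarding.
Via compaction — items with X before compaction: none.
Via onboarding — items with X before onboarding: compaction.
Union: compaction.

compaction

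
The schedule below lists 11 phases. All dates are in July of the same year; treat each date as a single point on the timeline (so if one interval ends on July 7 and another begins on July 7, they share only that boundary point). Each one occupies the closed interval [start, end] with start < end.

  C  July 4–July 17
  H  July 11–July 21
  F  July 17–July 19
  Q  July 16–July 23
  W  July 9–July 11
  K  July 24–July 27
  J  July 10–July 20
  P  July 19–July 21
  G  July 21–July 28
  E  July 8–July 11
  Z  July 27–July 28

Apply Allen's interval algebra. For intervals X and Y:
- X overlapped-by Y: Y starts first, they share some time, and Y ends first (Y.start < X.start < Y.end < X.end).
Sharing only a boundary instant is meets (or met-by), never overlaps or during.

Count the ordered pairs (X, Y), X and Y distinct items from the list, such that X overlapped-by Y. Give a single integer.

10

Checking all 110 ordered pairs for relation 'overlapped-by'; matching pairs in alphabetical order:
(G, Q): G overlapped-by Q ✓
(H, C): H overlapped-by C ✓
(H, J): H overlapped-by J ✓
(J, C): J overlapped-by C ✓
(J, E): J overlapped-by E ✓
(J, W): J overlapped-by W ✓
(P, J): P overlapped-by J ✓
(Q, C): Q overlapped-by C ✓
(Q, H): Q overlapped-by H ✓
(Q, J): Q overlapped-by J ✓
Count: 10.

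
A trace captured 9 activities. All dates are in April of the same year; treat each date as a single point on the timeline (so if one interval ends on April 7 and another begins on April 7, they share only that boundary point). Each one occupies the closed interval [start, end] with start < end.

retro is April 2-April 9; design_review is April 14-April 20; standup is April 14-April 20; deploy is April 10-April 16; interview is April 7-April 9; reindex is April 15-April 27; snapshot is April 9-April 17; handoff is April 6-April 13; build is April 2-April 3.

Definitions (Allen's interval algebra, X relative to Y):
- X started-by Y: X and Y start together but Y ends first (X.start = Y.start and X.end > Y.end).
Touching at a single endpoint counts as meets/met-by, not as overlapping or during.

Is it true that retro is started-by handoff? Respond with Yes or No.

retro = [April 2, April 9], handoff = [April 6, April 13].
Actual relation of retro to handoff: overlaps.
Asked whether 'started-by' holds → No.

No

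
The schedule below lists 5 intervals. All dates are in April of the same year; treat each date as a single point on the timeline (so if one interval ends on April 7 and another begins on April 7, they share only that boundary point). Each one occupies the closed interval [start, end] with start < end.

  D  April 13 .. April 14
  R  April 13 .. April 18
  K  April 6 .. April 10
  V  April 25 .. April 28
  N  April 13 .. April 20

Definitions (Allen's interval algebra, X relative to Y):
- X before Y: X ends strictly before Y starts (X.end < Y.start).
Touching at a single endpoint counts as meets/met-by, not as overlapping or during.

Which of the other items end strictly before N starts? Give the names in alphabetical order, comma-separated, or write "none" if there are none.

Target N = [April 13, April 20].
D [April 13, April 14] → starts → no.
K [April 6, April 10] → before → yes.
R [April 13, April 18] → starts → no.
V [April 25, April 28] → after → no.
Result: K.

K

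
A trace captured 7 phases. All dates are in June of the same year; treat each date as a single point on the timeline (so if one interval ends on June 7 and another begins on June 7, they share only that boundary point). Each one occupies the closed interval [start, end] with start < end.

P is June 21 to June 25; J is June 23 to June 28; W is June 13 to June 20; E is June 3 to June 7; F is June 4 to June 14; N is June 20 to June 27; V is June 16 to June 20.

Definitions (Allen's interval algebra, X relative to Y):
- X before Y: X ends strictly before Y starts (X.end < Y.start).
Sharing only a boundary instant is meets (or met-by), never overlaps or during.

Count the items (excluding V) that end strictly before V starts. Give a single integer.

2

Target V = [June 16, June 20].
E [June 3, June 7] → before → counts.
F [June 4, June 14] → before → counts.
J [June 23, June 28] → after → no.
N [June 20, June 27] → met-by → no.
P [June 21, June 25] → after → no.
W [June 13, June 20] → finished-by → no.
Total: 2.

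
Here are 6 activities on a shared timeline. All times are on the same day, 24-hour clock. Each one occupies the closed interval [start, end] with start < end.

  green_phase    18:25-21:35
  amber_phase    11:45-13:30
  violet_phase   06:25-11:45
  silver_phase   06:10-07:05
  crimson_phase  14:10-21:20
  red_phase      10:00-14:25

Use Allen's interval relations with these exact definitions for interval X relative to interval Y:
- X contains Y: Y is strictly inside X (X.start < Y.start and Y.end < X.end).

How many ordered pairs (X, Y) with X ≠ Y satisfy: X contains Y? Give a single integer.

1

Checking all 30 ordered pairs for relation 'contains'; matching pairs in alphabetical order:
(red_phase, amber_phase): red_phase contains amber_phase ✓
Count: 1.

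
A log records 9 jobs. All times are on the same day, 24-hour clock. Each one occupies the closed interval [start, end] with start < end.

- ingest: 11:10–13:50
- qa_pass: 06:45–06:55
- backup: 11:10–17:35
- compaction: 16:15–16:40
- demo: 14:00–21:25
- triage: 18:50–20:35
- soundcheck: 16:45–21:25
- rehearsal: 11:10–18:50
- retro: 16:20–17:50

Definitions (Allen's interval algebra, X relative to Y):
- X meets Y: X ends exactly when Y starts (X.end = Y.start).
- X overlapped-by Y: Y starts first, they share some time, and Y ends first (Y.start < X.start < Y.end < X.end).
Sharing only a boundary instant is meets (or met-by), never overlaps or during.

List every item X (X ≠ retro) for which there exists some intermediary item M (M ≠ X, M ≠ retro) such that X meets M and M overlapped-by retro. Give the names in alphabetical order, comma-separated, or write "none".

Target retro = [16:20, 17:50].
Intermediaries M with M overlapped-by retro: soundcheck.
Via soundcheck — items with X meets soundcheck: none.
Union: none.

none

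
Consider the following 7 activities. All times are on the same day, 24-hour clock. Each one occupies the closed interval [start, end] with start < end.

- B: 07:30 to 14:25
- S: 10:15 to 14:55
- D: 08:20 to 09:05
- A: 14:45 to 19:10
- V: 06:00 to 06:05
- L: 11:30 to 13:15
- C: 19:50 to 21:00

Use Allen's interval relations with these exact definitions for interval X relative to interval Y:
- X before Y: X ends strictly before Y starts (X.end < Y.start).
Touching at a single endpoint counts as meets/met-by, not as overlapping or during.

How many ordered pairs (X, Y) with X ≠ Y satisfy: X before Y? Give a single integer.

Checking all 42 ordered pairs for relation 'before'; matching pairs in alphabetical order:
(A, C): A before C ✓
(B, A): B before A ✓
(B, C): B before C ✓
(D, A): D before A ✓
(D, C): D before C ✓
(D, L): D before L ✓
(D, S): D before S ✓
(L, A): L before A ✓
(L, C): L before C ✓
(S, C): S before C ✓
(V, A): V before A ✓
(V, B): V before B ✓
(V, C): V before C ✓
(V, D): V before D ✓
(V, L): V before L ✓
(V, S): V before S ✓
Count: 16.

16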